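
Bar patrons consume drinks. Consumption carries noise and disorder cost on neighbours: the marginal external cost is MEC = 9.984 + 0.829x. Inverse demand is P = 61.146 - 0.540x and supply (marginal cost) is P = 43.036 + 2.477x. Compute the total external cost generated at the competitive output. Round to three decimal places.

Market equilibrium (private): 43.036 + 2.477x = 61.146 - 0.540x → x_m = 6.0027.
Total external cost = ∫₀^{x_m} (9.984 + 0.829x) dx = 9.984×6.0027 + ½×0.829×6.0027² = 74.8664.

74.866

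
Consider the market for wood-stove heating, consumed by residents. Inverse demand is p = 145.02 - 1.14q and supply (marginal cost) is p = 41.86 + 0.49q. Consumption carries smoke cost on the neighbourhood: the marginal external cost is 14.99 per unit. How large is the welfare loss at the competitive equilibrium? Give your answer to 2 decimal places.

Market equilibrium (private): 41.86 + 0.49q = 145.02 - 1.14q → q_m = 63.2883.
Social marginal benefit = demand − MEC = 130.03 - 1.14q.
Set SMB = MC: 130.03 - 1.14q = 41.86 + 0.49q → q* = 54.0920.
The loss is the area between SMB and MC from q* to q_m; with linear curves that's a triangle of height MEC(q_m).
DWL = ½ × 9.1963 × 14.9900 = 68.9263.

DWL = 68.93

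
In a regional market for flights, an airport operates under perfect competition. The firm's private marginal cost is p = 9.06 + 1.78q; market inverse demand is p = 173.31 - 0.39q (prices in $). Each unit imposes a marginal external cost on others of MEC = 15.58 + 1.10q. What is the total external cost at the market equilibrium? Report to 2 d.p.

Market equilibrium (private): 9.06 + 1.78q = 173.31 - 0.39q → q_m = 75.6912.
Total external cost = ∫₀^{q_m} (15.58 + 1.10q) dq = 15.58×75.6912 + ½×1.10×75.6912² = 4330.3057.

$4330.31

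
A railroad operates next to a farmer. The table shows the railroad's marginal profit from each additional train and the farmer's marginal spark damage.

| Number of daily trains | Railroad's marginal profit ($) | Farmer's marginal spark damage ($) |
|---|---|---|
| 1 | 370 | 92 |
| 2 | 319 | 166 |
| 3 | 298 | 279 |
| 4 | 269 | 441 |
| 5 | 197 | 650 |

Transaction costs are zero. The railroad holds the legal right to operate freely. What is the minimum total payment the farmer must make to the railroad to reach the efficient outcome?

$466

Left alone the railroad would choose level 5 (marginal profit stays positive).
Efficient level: k* = 3 (marginal profit ≥ marginal spark damage through 3).
The farmer must at least cover the railroad's forgone profit from cutting 5→3: 269 + 197 = 466.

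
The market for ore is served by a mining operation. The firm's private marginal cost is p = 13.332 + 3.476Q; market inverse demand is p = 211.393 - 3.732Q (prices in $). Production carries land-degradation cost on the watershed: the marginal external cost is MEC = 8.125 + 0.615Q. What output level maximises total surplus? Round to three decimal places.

Q* = 24.279

Social marginal cost = private MC + MEC = 21.457 + 4.091Q.
Set SMC = demand: 21.457 + 4.091Q = 211.393 - 3.732Q → Q* = 24.2792.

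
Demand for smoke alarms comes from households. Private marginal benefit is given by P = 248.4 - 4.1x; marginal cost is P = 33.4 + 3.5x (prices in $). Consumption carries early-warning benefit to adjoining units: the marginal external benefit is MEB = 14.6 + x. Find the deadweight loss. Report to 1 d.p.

Market equilibrium (private): 33.4 + 3.5x = 248.4 - 4.1x → x_m = 28.2895.
Social marginal benefit = demand + MEB = 263.0 - 3.1x.
Set SMB = MC: 263.0 - 3.1x = 33.4 + 3.5x → x* = 34.7879.
Height of the DWL triangle at x_m is SMB(x_m) − MC(x_m) = MEB(x_m) = 42.8895.
DWL = ½ × 6.4984 × 42.8895 = 139.3566.

DWL = $139.4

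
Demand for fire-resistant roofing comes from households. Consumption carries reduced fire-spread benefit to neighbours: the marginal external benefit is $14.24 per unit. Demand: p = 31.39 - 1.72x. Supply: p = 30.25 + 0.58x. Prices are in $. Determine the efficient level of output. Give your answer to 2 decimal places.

x* = 6.69

Social marginal benefit = demand + MEB = 45.63 - 1.72x.
Set SMB = MC: 45.63 - 1.72x = 30.25 + 0.58x → x* = 6.6870.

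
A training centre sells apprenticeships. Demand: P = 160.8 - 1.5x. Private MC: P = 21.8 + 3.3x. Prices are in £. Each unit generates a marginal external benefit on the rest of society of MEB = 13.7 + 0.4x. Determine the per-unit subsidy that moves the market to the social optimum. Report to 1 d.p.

Social marginal cost = private MC − MEB = 8.1 + 2.9x.
Set SMC = demand: 8.1 + 2.9x = 160.8 - 1.5x → x* = 34.7045.
The Pigouvian subsidy equals MEB at x*: 13.7 + 0.4×34.7045 = 27.5818.

subsidy = £27.6 per unit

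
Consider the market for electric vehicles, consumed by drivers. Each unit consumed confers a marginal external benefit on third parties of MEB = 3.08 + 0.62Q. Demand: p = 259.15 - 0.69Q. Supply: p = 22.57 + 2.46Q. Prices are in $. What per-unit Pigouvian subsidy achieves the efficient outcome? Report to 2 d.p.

Social marginal benefit = demand + MEB = 262.23 - 0.07Q.
Set SMB = MC: 262.23 - 0.07Q = 22.57 + 2.46Q → Q* = 94.7273.
The Pigouvian subsidy equals MEB at Q*: 3.08 + 0.62×94.7273 = 61.8109.

subsidy = $61.81 per unit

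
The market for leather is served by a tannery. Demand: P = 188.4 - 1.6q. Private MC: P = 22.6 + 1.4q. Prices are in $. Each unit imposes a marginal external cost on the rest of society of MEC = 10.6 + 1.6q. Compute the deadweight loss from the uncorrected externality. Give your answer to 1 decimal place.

Market equilibrium (private): 22.6 + 1.4q = 188.4 - 1.6q → q_m = 55.2667.
Social marginal cost = private MC + MEC = 33.2 + 3.0q.
Set SMC = demand: 33.2 + 3.0q = 188.4 - 1.6q → q* = 33.7391.
The loss is the area between SMC and demand from q* to q_m; with linear curves that's a triangle of height MEC(q_m).
DWL = ½ × 21.5276 × 99.0267 = 1065.9036.

DWL = $1065.9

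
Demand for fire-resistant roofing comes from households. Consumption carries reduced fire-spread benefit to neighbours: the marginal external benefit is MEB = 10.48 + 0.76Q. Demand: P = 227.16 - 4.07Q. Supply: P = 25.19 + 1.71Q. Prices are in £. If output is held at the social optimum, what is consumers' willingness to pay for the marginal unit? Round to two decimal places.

P = £54.91

Social marginal benefit = demand + MEB = 237.64 - 3.31Q.
Set SMB = MC: 237.64 - 3.31Q = 25.19 + 1.71Q → Q* = 42.3207.
Consumer price on the demand curve at Q*: 227.16 − 4.07×42.3207 = 54.9148.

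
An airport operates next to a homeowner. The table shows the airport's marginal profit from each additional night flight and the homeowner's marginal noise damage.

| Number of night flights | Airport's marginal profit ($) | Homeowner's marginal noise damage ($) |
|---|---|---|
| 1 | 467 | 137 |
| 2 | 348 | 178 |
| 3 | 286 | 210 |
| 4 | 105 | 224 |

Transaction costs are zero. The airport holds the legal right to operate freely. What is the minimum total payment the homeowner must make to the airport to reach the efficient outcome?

Left alone the airport would choose level 4 (marginal profit stays positive).
Efficient level: k* = 3 (marginal profit ≥ marginal noise damage through 3).
The homeowner must at least cover the airport's forgone profit from cutting 4→3: 105 = 105.

$105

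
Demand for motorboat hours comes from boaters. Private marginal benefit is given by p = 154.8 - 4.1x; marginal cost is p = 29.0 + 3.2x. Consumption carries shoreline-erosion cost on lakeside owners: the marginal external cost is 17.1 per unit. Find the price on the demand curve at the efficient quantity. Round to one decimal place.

Social marginal benefit = demand − MEC = 137.7 - 4.1x.
Set SMB = MC: 137.7 - 4.1x = 29.0 + 3.2x → x* = 14.8904.
Consumer price on the demand curve at x*: 154.8 − 4.1×14.8904 = 93.7494.

P = 93.7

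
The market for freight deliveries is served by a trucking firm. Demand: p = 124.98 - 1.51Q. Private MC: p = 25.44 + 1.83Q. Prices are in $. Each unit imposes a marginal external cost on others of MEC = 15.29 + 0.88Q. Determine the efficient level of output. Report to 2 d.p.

Q* = 19.96

Social marginal cost = private MC + MEC = 40.73 + 2.71Q.
Set SMC = demand: 40.73 + 2.71Q = 124.98 - 1.51Q → Q* = 19.9645.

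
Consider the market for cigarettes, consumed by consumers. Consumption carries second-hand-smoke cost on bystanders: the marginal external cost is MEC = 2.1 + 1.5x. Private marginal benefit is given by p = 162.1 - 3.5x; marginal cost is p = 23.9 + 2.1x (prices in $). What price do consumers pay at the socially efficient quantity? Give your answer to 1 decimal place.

P = $95.0

Social marginal benefit = demand − MEC = 160.0 - 5.0x.
Set SMB = MC: 160.0 - 5.0x = 23.9 + 2.1x → x* = 19.1690.
Consumer price on the demand curve at x*: 162.1 − 3.5×19.1690 = 95.0085.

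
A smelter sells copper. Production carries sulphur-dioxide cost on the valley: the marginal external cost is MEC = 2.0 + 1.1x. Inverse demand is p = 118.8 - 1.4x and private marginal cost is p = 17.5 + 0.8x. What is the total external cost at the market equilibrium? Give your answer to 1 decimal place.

Market equilibrium (private): 17.5 + 0.8x = 118.8 - 1.4x → x_m = 46.0455.
Total external cost = ∫₀^{x_m} (2.0 + 1.1x) dx = 2.0×46.0455 + ½×1.1×46.0455² = 1258.1944.

1258.2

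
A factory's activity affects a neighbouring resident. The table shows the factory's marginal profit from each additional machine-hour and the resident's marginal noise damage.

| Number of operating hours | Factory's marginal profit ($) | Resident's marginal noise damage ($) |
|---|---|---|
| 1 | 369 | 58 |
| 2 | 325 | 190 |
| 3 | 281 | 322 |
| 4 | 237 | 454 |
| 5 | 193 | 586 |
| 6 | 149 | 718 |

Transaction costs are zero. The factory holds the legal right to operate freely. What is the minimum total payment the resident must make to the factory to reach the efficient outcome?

Left alone the factory would choose level 6 (marginal profit stays positive).
Efficient level: k* = 2 (marginal profit ≥ marginal noise damage through 2).
The resident must at least cover the factory's forgone profit from cutting 6→2: 281 + 237 + 193 + 149 = 860.

$860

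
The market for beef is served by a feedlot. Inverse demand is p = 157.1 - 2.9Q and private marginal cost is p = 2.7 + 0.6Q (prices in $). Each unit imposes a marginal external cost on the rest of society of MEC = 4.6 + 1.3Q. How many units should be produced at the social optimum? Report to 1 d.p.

Social marginal cost = private MC + MEC = 7.3 + 1.9Q.
Set SMC = demand: 7.3 + 1.9Q = 157.1 - 2.9Q → Q* = 31.2083.

Q* = 31.2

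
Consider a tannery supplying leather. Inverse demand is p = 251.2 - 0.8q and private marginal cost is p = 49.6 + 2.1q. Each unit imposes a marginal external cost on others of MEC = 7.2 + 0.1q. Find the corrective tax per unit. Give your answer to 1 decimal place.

Social marginal cost = private MC + MEC = 56.8 + 2.2q.
Set SMC = demand: 56.8 + 2.2q = 251.2 - 0.8q → q* = 64.8000.
The Pigouvian tax equals MEC at q*: 7.2 + 0.1×64.8000 = 13.6800.

tax = 13.7 per unit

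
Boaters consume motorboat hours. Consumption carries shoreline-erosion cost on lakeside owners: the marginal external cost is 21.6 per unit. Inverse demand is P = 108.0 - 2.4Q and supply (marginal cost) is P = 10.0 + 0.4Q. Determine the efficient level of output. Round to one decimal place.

Q* = 27.3

Social marginal benefit = demand − MEC = 86.4 - 2.4Q.
Set SMB = MC: 86.4 - 2.4Q = 10.0 + 0.4Q → Q* = 27.2857.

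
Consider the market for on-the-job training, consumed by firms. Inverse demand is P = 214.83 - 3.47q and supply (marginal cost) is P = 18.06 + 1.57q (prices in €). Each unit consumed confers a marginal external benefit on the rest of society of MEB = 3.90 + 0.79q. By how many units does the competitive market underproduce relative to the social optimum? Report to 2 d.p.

8.17 units

Market equilibrium (private): 18.06 + 1.57q = 214.83 - 3.47q → q_m = 39.0417.
Social marginal benefit = demand + MEB = 218.73 - 2.68q.
Set SMB = MC: 218.73 - 2.68q = 18.06 + 1.57q → q* = 47.2165.
Gap = |39.0417 − 47.2165| = 8.1748.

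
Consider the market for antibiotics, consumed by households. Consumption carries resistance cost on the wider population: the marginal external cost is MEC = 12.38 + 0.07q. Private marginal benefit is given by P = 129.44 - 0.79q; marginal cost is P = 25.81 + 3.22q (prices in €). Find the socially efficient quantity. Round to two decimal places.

q* = 22.37

Social marginal benefit = demand − MEC = 117.06 - 0.86q.
Set SMB = MC: 117.06 - 0.86q = 25.81 + 3.22q → q* = 22.3652.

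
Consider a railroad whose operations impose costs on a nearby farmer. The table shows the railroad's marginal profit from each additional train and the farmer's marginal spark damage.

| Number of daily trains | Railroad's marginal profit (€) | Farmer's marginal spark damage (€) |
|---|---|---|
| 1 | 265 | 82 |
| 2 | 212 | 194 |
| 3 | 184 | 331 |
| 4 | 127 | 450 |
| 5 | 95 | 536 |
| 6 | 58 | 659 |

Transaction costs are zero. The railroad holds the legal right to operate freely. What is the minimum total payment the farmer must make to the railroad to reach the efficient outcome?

€464

Left alone the railroad would choose level 6 (marginal profit stays positive).
Efficient level: k* = 2 (marginal profit ≥ marginal spark damage through 2).
The farmer must at least cover the railroad's forgone profit from cutting 6→2: 184 + 127 + 95 + 58 = 464.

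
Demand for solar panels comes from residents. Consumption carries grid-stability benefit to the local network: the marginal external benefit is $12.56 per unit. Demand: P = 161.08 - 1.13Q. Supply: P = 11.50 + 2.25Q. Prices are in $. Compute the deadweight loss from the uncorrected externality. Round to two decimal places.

Market equilibrium (private): 11.50 + 2.25Q = 161.08 - 1.13Q → Q_m = 44.2544.
Social marginal benefit = demand + MEB = 173.64 - 1.13Q.
Set SMB = MC: 173.64 - 1.13Q = 11.50 + 2.25Q → Q* = 47.9704.
Height of the DWL triangle at Q_m is SMB(Q_m) − MC(Q_m) = MEB(Q_m) = 12.5600.
DWL = ½ × 3.7160 × 12.5600 = 23.3365.

DWL = $23.34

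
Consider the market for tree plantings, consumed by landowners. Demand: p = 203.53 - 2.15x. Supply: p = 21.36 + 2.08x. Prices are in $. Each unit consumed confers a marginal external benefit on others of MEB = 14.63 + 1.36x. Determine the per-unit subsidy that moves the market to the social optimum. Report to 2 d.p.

subsidy = $107.89 per unit

Social marginal benefit = demand + MEB = 218.16 - 0.79x.
Set SMB = MC: 218.16 - 0.79x = 21.36 + 2.08x → x* = 68.5714.
The Pigouvian subsidy equals MEB at x*: 14.63 + 1.36×68.5714 = 107.8871.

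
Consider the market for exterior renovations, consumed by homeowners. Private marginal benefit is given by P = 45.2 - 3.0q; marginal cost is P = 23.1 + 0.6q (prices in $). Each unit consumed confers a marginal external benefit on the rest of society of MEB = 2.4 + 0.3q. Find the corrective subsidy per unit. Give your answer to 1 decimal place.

Social marginal benefit = demand + MEB = 47.6 - 2.7q.
Set SMB = MC: 47.6 - 2.7q = 23.1 + 0.6q → q* = 7.4242.
The Pigouvian subsidy equals MEB at q*: 2.4 + 0.3×7.4242 = 4.6273.

subsidy = $4.6 per unit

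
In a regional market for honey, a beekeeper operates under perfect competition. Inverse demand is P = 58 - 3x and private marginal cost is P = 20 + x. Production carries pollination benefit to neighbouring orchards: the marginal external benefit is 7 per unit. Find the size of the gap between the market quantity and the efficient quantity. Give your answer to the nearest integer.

Market equilibrium (private): 20 + x = 58 - 3x → x_m = 9.5000.
Social marginal cost = private MC − MEB = 13 + x.
Set SMC = demand: 13 + x = 58 - 3x → x* = 11.2500.
Gap = |9.5000 − 11.2500| = 1.7500.

2 units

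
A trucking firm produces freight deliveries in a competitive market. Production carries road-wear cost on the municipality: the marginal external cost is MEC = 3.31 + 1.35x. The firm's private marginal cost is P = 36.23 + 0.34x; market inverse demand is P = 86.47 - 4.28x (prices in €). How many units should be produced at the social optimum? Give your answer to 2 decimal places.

Social marginal cost = private MC + MEC = 39.54 + 1.69x.
Set SMC = demand: 39.54 + 1.69x = 86.47 - 4.28x → x* = 7.8610.

x* = 7.86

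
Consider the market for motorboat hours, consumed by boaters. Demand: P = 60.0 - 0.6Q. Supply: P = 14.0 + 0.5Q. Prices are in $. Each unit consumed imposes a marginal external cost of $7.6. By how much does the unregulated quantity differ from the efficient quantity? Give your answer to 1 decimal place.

Market equilibrium (private): 14.0 + 0.5Q = 60.0 - 0.6Q → Q_m = 41.8182.
Social marginal benefit = demand − MEC = 52.4 - 0.6Q.
Set SMB = MC: 52.4 - 0.6Q = 14.0 + 0.5Q → Q* = 34.9091.
Gap = |41.8182 − 34.9091| = 6.9091.

6.9 units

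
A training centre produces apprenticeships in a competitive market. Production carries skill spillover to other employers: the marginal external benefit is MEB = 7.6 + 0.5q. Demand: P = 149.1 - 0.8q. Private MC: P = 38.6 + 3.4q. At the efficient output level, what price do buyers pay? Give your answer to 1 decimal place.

Social marginal cost = private MC − MEB = 31.0 + 2.9q.
Set SMC = demand: 31.0 + 2.9q = 149.1 - 0.8q → q* = 31.9189.
Consumer price on the demand curve at q*: 149.1 − 0.8×31.9189 = 123.5649.

P = 123.6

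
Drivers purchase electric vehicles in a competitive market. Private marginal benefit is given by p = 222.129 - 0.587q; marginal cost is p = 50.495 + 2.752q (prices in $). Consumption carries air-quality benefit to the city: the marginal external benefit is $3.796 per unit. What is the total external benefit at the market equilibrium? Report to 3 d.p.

$195.125

Market equilibrium (private): 50.495 + 2.752q = 222.129 - 0.587q → q_m = 51.4028.
Total external benefit = MEB × q_m = 3.796 × 51.4028 = 195.1250.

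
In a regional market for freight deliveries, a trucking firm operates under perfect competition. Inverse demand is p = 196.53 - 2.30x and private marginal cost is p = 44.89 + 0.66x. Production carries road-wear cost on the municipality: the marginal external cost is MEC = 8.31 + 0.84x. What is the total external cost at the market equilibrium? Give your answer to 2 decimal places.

1528.00

Market equilibrium (private): 44.89 + 0.66x = 196.53 - 2.30x → x_m = 51.2297.
Total external cost = ∫₀^{x_m} (8.31 + 0.84x) dx = 8.31×51.2297 + ½×0.84×51.2297² = 1528.0013.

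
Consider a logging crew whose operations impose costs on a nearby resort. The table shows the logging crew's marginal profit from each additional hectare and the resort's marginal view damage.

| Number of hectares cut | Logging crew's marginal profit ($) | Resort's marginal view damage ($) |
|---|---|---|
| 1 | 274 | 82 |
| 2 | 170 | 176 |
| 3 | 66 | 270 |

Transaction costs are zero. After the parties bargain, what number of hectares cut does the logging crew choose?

1

Bargaining reaches the level where marginal profit last exceeds marginal view damage.
That holds through level 1 (274 ≥ 82) but not at 2 (170 < 176).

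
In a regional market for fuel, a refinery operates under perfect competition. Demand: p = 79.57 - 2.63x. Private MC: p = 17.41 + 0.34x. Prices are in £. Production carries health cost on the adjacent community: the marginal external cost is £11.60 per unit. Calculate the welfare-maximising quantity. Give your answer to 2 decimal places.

Social marginal cost = private MC + MEC = 29.01 + 0.34x.
Set SMC = demand: 29.01 + 0.34x = 79.57 - 2.63x → x* = 17.0236.

x* = 17.02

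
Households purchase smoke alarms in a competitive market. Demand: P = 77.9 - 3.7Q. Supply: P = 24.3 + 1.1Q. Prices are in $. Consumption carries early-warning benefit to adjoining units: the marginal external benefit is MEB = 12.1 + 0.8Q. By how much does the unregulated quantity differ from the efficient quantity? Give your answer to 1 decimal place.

5.3 units

Market equilibrium (private): 24.3 + 1.1Q = 77.9 - 3.7Q → Q_m = 11.1667.
Social marginal benefit = demand + MEB = 90.0 - 2.9Q.
Set SMB = MC: 90.0 - 2.9Q = 24.3 + 1.1Q → Q* = 16.4250.
Gap = |11.1667 − 16.4250| = 5.2583.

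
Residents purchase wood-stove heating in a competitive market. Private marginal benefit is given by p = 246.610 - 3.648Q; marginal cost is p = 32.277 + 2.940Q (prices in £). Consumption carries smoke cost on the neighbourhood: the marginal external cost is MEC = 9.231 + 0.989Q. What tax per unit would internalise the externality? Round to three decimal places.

tax = £36.002 per unit

Social marginal benefit = demand − MEC = 237.379 - 4.637Q.
Set SMB = MC: 237.379 - 4.637Q = 32.277 + 2.940Q → Q* = 27.0690.
The Pigouvian tax equals MEC at Q*: 9.231 + 0.989×27.0690 = 36.0022.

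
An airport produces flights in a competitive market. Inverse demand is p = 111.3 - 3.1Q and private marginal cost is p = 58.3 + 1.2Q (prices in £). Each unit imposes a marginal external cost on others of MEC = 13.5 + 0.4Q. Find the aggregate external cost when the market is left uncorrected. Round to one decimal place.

£196.8

Market equilibrium (private): 58.3 + 1.2Q = 111.3 - 3.1Q → Q_m = 12.3256.
Total external cost = ∫₀^{Q_m} (13.5 + 0.4Q) dQ = 13.5×12.3256 + ½×0.4×12.3256² = 196.7797.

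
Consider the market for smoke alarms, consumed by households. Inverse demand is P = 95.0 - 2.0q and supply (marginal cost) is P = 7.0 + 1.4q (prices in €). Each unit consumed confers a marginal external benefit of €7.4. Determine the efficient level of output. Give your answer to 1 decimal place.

Social marginal benefit = demand + MEB = 102.4 - 2.0q.
Set SMB = MC: 102.4 - 2.0q = 7.0 + 1.4q → q* = 28.0588.

q* = 28.1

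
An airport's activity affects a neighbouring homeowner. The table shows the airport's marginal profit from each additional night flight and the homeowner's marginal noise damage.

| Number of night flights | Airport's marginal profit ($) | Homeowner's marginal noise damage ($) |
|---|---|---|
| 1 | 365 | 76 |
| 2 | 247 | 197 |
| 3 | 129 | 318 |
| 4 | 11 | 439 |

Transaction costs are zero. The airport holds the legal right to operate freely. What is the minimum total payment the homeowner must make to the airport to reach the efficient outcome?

$140

Left alone the airport would choose level 4 (marginal profit stays positive).
Efficient level: k* = 2 (marginal profit ≥ marginal noise damage through 2).
The homeowner must at least cover the airport's forgone profit from cutting 4→2: 129 + 11 = 140.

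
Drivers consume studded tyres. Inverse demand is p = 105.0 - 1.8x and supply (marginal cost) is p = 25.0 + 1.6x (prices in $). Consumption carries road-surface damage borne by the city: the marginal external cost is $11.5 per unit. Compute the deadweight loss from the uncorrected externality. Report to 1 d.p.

DWL = $19.4

Market equilibrium (private): 25.0 + 1.6x = 105.0 - 1.8x → x_m = 23.5294.
Social marginal benefit = demand − MEC = 93.5 - 1.8x.
Set SMB = MC: 93.5 - 1.8x = 25.0 + 1.6x → x* = 20.1471.
Between x* and x_m the wedge MC − SMB runs linearly from 0 to MEC(x_m), so the loss is a triangle.
DWL = ½ × 3.3823 × 11.5000 = 19.4482.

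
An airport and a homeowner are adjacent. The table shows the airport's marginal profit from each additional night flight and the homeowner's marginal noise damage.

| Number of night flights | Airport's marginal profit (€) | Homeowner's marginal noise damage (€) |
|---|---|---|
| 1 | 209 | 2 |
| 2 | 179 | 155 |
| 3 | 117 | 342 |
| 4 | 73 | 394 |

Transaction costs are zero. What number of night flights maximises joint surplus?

2

Bargaining reaches the level where marginal profit last exceeds marginal noise damage.
That holds through level 2 (179 ≥ 155) but not at 3 (117 < 342).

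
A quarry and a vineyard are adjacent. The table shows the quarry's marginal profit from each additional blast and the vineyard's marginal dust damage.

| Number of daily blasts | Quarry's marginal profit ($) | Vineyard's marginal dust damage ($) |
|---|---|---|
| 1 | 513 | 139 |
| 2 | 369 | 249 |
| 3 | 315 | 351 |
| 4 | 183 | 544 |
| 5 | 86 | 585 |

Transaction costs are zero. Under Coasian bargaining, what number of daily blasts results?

Bargaining reaches the level where marginal profit last exceeds marginal dust damage.
That holds through level 2 (369 ≥ 249) but not at 3 (315 < 351).

2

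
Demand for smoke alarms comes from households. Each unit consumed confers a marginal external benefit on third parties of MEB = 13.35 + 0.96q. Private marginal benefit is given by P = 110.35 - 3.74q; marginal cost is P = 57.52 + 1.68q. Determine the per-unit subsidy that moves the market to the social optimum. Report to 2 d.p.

subsidy = 27.60 per unit

Social marginal benefit = demand + MEB = 123.70 - 2.78q.
Set SMB = MC: 123.70 - 2.78q = 57.52 + 1.68q → q* = 14.8386.
The Pigouvian subsidy equals MEB at q*: 13.35 + 0.96×14.8386 = 27.5951.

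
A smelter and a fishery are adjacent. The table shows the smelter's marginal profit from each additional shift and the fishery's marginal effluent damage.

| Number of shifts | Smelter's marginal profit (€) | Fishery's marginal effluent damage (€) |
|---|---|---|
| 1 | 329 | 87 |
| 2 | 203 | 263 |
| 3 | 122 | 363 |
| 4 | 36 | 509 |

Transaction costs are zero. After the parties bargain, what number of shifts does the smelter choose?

1

Bargaining reaches the level where marginal profit last exceeds marginal effluent damage.
That holds through level 1 (329 ≥ 87) but not at 2 (203 < 263).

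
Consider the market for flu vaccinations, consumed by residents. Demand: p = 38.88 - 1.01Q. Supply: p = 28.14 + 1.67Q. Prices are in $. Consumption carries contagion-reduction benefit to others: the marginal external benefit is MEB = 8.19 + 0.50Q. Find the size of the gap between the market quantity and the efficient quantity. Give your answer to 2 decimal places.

4.68 units

Market equilibrium (private): 28.14 + 1.67Q = 38.88 - 1.01Q → Q_m = 4.0075.
Social marginal benefit = demand + MEB = 47.07 - 0.51Q.
Set SMB = MC: 47.07 - 0.51Q = 28.14 + 1.67Q → Q* = 8.6835.
Gap = |4.0075 − 8.6835| = 4.6760.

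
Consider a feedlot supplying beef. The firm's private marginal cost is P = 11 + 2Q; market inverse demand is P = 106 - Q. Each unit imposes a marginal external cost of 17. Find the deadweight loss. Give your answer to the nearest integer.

Market equilibrium (private): 11 + 2Q = 106 - Q → Q_m = 31.6667.
Social marginal cost = private MC + MEC = 28 + 2Q.
Set SMC = demand: 28 + 2Q = 106 - Q → Q* = 26.0000.
Height of the DWL triangle at Q_m is SMC(Q_m) − demand(Q_m) = MEC(Q_m) = 17.0000.
DWL = ½ × 5.6667 × 17.0000 = 48.1670.

DWL = 48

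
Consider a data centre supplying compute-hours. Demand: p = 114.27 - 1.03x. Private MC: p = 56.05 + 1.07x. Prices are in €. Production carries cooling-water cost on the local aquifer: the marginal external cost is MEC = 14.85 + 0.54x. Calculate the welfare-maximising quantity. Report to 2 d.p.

x* = 16.43

Social marginal cost = private MC + MEC = 70.90 + 1.61x.
Set SMC = demand: 70.90 + 1.61x = 114.27 - 1.03x → x* = 16.4280.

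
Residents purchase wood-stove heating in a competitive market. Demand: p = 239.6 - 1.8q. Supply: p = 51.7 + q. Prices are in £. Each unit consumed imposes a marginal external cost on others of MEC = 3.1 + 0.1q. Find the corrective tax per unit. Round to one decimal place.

Social marginal benefit = demand − MEC = 236.5 - 1.9q.
Set SMB = MC: 236.5 - 1.9q = 51.7 + q → q* = 63.7241.
The Pigouvian tax equals MEC at q*: 3.1 + 0.1×63.7241 = 9.4724.

tax = £9.5 per unit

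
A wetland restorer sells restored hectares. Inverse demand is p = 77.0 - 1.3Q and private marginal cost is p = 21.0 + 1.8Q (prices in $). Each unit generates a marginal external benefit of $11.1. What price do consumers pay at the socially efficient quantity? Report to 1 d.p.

Social marginal cost = private MC − MEB = 9.9 + 1.8Q.
Set SMC = demand: 9.9 + 1.8Q = 77.0 - 1.3Q → Q* = 21.6452.
Consumer price on the demand curve at Q*: 77.0 − 1.3×21.6452 = 48.8612.

P = $48.9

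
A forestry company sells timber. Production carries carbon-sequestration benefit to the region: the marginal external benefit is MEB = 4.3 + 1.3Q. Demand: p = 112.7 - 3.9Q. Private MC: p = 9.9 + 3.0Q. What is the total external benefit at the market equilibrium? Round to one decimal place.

208.3

Market equilibrium (private): 9.9 + 3.0Q = 112.7 - 3.9Q → Q_m = 14.8986.
Total external benefit = ∫₀^{Q_m} (4.3 + 1.3Q) dQ = 4.3×14.8986 + ½×1.3×14.8986² = 208.3434.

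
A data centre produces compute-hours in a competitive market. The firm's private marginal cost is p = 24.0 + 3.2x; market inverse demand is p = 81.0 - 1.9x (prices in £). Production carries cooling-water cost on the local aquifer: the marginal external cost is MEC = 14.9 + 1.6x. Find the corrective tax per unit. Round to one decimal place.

Social marginal cost = private MC + MEC = 38.9 + 4.8x.
Set SMC = demand: 38.9 + 4.8x = 81.0 - 1.9x → x* = 6.2836.
The Pigouvian tax equals MEC at x*: 14.9 + 1.6×6.2836 = 24.9538.

tax = £25.0 per unit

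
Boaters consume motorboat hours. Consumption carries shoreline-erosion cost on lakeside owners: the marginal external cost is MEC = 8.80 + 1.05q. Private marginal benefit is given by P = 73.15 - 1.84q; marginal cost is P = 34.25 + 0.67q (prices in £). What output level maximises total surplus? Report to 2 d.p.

q* = 8.46

Social marginal benefit = demand − MEC = 64.35 - 2.89q.
Set SMB = MC: 64.35 - 2.89q = 34.25 + 0.67q → q* = 8.4551.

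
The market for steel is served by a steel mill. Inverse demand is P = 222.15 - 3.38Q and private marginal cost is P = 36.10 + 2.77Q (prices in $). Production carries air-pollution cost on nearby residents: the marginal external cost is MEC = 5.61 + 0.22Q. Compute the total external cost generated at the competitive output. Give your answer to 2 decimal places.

$270.38

Market equilibrium (private): 36.10 + 2.77Q = 222.15 - 3.38Q → Q_m = 30.2520.
Total external cost = ∫₀^{Q_m} (5.61 + 0.22Q) dQ = 5.61×30.2520 + ½×0.22×30.2520² = 270.3839.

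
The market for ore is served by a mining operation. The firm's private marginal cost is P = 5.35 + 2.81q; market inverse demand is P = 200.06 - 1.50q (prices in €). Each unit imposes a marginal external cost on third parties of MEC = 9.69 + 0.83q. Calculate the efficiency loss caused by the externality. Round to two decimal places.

Market equilibrium (private): 5.35 + 2.81q = 200.06 - 1.50q → q_m = 45.1763.
Social marginal cost = private MC + MEC = 15.04 + 3.64q.
Set SMC = demand: 15.04 + 3.64q = 200.06 - 1.50q → q* = 35.9961.
The loss is the area between SMC and demand from q* to q_m; with linear curves that's a triangle of height MEC(q_m).
DWL = ½ × 9.1802 × 47.1864 = 216.5903.

DWL = €216.59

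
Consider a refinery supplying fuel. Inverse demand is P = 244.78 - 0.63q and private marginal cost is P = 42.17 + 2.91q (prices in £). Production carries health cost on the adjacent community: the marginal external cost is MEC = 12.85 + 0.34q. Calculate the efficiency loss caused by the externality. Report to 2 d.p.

DWL = £134.53

Market equilibrium (private): 42.17 + 2.91q = 244.78 - 0.63q → q_m = 57.2345.
Social marginal cost = private MC + MEC = 55.02 + 3.25q.
Set SMC = demand: 55.02 + 3.25q = 244.78 - 0.63q → q* = 48.9072.
Between q* and q_m the wedge SMC − demand runs linearly from 0 to MEC(q_m), so the loss is a triangle.
DWL = ½ × 8.3273 × 32.3097 = 134.5263.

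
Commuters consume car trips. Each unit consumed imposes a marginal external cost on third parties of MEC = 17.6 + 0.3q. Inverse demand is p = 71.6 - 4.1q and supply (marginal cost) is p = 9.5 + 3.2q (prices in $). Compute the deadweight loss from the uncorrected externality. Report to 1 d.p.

DWL = $26.7

Market equilibrium (private): 9.5 + 3.2q = 71.6 - 4.1q → q_m = 8.5068.
Social marginal benefit = demand − MEC = 54.0 - 4.4q.
Set SMB = MC: 54.0 - 4.4q = 9.5 + 3.2q → q* = 5.8553.
Height of the DWL triangle at q_m is MC(q_m) − SMB(q_m) = MEC(q_m) = 20.1521.
DWL = ½ × 2.6515 × 20.1521 = 26.7166.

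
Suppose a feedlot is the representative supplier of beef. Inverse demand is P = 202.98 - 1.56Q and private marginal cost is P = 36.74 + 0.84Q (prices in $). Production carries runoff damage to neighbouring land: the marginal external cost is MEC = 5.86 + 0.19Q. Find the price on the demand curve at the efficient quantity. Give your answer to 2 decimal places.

Social marginal cost = private MC + MEC = 42.60 + 1.03Q.
Set SMC = demand: 42.60 + 1.03Q = 202.98 - 1.56Q → Q* = 61.9228.
Consumer price on the demand curve at Q*: 202.98 − 1.56×61.9228 = 106.3804.

P = $106.38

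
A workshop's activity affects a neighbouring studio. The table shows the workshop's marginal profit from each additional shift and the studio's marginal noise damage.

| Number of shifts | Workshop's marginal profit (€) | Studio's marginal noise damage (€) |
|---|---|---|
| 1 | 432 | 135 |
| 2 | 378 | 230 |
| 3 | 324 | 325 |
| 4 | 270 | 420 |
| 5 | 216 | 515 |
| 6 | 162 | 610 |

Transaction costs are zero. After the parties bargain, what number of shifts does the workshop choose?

Bargaining reaches the level where marginal profit last exceeds marginal noise damage.
That holds through level 2 (378 ≥ 230) but not at 3 (324 < 325).

2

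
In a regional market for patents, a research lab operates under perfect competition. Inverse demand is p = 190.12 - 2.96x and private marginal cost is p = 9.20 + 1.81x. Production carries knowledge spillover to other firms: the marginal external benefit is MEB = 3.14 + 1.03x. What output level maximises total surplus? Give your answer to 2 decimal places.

x* = 49.21

Social marginal cost = private MC − MEB = 6.06 + 0.78x.
Set SMC = demand: 6.06 + 0.78x = 190.12 - 2.96x → x* = 49.2139.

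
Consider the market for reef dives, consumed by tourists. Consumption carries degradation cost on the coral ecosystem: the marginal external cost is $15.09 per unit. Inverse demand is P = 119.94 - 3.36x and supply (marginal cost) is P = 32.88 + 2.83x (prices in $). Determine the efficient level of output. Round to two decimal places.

Social marginal benefit = demand − MEC = 104.85 - 3.36x.
Set SMB = MC: 104.85 - 3.36x = 32.88 + 2.83x → x* = 11.6268.

x* = 11.63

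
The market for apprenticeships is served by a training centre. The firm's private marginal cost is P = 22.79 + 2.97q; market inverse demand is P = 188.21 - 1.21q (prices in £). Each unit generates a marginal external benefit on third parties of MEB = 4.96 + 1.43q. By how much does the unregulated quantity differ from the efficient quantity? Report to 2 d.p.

22.38 units

Market equilibrium (private): 22.79 + 2.97q = 188.21 - 1.21q → q_m = 39.5742.
Social marginal cost = private MC − MEB = 17.83 + 1.54q.
Set SMC = demand: 17.83 + 1.54q = 188.21 - 1.21q → q* = 61.9564.
Gap = |39.5742 − 61.9564| = 22.3822.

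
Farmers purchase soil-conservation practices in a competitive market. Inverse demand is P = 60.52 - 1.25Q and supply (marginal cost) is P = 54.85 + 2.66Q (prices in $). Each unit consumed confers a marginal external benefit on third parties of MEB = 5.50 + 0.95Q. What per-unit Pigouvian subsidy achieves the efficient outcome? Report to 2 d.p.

subsidy = $9.08 per unit

Social marginal benefit = demand + MEB = 66.02 - 0.30Q.
Set SMB = MC: 66.02 - 0.30Q = 54.85 + 2.66Q → Q* = 3.7736.
The Pigouvian subsidy equals MEB at Q*: 5.50 + 0.95×3.7736 = 9.0849.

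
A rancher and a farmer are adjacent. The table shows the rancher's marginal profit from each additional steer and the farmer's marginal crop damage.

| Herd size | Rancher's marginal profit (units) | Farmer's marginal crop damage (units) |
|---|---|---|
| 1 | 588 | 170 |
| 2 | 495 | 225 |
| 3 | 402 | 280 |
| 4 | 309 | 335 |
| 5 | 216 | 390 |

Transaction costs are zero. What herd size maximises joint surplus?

Bargaining reaches the level where marginal profit last exceeds marginal crop damage.
That holds through level 3 (402 ≥ 280) but not at 4 (309 < 335).

3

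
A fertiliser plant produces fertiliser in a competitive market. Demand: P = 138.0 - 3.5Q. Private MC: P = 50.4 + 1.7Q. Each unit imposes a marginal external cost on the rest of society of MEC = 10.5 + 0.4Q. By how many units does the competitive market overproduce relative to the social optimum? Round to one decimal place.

3.1 units

Market equilibrium (private): 50.4 + 1.7Q = 138.0 - 3.5Q → Q_m = 16.8462.
Social marginal cost = private MC + MEC = 60.9 + 2.1Q.
Set SMC = demand: 60.9 + 2.1Q = 138.0 - 3.5Q → Q* = 13.7679.
Gap = |16.8462 − 13.7679| = 3.0783.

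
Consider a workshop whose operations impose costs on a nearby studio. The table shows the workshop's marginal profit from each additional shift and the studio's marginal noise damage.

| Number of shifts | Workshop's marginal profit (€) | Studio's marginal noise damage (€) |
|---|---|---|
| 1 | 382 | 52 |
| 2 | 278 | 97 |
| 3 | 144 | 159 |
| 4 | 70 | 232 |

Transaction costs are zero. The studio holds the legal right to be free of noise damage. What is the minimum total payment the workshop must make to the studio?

€149

Efficient level: marginal profit ≥ marginal noise damage through level 2, so k* = 2.
With the studio holding the right, the workshop must at least compensate total damage at k*: 52 + 97 = 149.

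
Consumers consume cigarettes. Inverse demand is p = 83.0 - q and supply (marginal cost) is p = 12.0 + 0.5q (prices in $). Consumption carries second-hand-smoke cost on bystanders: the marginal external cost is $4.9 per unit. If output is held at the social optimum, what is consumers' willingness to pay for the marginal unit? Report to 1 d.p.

P = $38.9

Social marginal benefit = demand − MEC = 78.1 - q.
Set SMB = MC: 78.1 - q = 12.0 + 0.5q → q* = 44.0667.
Consumer price on the demand curve at q*: 83.0 − 1.0×44.0667 = 38.9333.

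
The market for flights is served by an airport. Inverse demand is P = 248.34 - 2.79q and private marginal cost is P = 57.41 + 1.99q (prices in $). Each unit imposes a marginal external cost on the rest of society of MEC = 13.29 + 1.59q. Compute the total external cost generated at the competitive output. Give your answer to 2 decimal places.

$1799.26

Market equilibrium (private): 57.41 + 1.99q = 248.34 - 2.79q → q_m = 39.9435.
Total external cost = ∫₀^{q_m} (13.29 + 1.59q) dq = 13.29×39.9435 + ½×1.59×39.9435² = 1799.2583.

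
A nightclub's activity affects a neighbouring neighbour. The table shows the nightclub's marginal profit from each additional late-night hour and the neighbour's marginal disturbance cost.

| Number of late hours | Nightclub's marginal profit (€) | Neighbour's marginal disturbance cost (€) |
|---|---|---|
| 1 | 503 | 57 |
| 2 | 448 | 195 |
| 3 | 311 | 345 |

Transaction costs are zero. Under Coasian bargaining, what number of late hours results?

2

Bargaining reaches the level where marginal profit last exceeds marginal disturbance cost.
That holds through level 2 (448 ≥ 195) but not at 3 (311 < 345).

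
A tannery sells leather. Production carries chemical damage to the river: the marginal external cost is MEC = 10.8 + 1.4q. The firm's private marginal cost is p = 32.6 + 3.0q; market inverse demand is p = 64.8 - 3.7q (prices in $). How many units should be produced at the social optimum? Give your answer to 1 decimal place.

Social marginal cost = private MC + MEC = 43.4 + 4.4q.
Set SMC = demand: 43.4 + 4.4q = 64.8 - 3.7q → q* = 2.6420.

q* = 2.6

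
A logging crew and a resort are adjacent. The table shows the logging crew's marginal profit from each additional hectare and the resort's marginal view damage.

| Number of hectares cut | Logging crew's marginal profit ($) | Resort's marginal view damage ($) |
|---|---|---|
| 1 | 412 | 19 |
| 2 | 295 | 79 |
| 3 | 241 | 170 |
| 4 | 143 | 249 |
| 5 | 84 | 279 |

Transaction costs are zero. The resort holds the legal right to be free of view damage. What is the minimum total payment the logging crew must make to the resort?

$268

Efficient level: marginal profit ≥ marginal view damage through level 3, so k* = 3.
With the resort holding the right, the logging crew must at least compensate total damage at k*: 19 + 79 + 170 = 268.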